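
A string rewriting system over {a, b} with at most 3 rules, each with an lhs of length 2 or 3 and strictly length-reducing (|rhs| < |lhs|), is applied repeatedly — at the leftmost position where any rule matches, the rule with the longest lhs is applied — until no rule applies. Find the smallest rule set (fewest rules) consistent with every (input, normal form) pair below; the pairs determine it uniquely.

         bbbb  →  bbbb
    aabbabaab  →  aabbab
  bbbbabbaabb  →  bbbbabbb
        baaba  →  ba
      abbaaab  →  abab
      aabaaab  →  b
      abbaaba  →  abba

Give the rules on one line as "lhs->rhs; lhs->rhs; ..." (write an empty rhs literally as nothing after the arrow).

aaa->; baa->

  | bbbb
  | aabbabaab => aabbab
  | bbbbabbaabb => bbbbabbb
  | baaba => ba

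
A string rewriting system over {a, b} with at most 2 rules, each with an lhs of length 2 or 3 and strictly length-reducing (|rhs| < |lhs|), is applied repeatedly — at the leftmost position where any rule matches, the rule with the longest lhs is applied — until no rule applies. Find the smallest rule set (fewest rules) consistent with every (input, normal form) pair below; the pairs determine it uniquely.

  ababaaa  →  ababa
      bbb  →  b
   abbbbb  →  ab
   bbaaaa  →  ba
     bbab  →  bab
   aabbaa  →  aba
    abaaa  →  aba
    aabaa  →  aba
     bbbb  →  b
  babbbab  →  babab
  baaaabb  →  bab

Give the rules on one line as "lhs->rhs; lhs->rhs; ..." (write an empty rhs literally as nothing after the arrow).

  | ababaaa => ababaa => ababa
  | bbb => bb => b
  | abbbbb => abbbb => abbb => abb => ab
  | bbaaaa => baaaa => baaa => baa => ba

aa->a; bb->b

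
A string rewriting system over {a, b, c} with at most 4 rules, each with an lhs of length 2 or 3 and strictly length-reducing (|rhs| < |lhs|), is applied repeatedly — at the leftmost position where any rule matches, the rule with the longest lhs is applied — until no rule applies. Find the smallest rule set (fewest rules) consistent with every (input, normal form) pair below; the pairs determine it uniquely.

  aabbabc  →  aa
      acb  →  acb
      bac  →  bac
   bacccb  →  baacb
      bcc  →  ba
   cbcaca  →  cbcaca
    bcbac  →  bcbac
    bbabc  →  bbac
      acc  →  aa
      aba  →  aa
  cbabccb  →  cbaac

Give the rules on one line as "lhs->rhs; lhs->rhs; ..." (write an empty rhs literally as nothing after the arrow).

  | aabbabc => aababc => aaabc => ccbc => acc => aa
  | acb
  | bac
  | bacccb => baacb

aaa->cc; ab->a; cc->a; ccb->ac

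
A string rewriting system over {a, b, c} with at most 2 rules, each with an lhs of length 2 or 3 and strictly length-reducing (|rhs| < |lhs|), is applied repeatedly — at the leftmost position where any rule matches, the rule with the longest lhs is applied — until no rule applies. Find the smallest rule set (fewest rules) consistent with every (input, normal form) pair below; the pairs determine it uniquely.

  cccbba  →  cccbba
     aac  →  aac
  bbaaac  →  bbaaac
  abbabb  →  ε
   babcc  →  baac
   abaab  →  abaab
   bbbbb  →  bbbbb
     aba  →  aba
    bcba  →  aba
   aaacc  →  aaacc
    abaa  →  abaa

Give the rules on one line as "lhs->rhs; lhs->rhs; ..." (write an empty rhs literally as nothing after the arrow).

abb->; bc->a

  | cccbba
  | aac
  | bbaaac
  | abbabb => abb => ε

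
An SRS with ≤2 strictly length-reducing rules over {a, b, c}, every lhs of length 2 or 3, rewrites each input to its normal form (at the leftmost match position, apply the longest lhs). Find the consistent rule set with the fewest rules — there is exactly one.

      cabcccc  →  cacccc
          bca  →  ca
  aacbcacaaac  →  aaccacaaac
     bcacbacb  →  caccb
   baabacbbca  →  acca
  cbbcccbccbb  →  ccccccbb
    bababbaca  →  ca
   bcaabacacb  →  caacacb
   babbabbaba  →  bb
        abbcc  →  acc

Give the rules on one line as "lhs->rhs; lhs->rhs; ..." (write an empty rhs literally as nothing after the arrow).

ba->; bc->c

  | cabcccc => cacccc
  | bca => ca
  | aacbcacaaac => aaccacaaac
  | bcacbacb => cacbacb => caccb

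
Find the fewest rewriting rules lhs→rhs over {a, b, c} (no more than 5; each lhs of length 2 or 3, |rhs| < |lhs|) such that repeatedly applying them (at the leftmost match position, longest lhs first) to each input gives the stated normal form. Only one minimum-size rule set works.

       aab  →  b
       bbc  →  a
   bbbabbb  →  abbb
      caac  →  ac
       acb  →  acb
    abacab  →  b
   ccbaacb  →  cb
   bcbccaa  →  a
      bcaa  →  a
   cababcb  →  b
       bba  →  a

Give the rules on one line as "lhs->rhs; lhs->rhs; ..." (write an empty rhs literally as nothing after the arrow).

  | aab => b
  | bbc => ba => a
  | bbbabbb => bbabbb => babbb => abbb
  | caac => ac

aa->; ba->a; bc->a; ca->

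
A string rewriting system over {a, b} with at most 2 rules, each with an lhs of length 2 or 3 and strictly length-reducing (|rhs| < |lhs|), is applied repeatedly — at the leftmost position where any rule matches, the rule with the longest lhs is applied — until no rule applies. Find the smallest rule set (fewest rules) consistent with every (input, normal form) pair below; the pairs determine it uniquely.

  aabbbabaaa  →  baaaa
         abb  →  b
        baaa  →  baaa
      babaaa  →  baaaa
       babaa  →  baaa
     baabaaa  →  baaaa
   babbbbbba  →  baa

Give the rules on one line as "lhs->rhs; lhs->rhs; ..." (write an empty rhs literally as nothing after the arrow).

ab->; bab->ba

  | aabbbabaaa => abbabaaa => babaaa => baaaa
  | abb => b
  | baaa
  | babaaa => baaaa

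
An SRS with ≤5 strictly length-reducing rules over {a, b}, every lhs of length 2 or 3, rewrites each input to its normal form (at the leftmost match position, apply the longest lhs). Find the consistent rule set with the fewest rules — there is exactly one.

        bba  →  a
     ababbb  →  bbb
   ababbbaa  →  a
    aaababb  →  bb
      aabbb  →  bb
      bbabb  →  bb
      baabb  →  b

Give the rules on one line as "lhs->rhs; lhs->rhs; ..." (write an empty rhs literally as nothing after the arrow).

aa->a; aab->; ab->b; ba->a

  | bba => ba => a
  | ababbb => babbb => abbb => bbb
  | ababbbaa => babbbaa => abbbaa => bbbaa => bbaa => baa => aa => a
  | aaababb => aababb => abb => bb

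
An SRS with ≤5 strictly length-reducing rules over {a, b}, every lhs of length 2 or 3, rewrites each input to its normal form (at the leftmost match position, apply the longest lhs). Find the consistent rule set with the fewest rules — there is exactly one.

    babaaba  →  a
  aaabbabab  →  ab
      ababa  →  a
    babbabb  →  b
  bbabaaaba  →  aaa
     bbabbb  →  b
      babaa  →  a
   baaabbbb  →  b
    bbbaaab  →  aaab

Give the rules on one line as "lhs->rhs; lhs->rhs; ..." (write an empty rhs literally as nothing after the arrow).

abb->bb; ba->; bb->b; bba->a

  | babaaba => baaba => aba => a
  | aaabbabab => aabbabab => abbabab => bbabab => abab => ab
  | ababa => aba => a
  | babbabb => bbabb => abb => bb => b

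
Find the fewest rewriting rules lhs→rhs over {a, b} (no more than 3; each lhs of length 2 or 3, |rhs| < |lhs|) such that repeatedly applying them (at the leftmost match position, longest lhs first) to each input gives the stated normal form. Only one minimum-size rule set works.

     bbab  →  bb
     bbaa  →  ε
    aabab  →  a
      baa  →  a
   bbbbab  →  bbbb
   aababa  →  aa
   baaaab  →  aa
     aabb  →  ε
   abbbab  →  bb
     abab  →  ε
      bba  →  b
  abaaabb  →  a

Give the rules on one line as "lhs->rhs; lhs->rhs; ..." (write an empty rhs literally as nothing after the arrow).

ab->; ba->

  | bbab => bb
  | bbaa => ba => ε
  | aabab => aab => a
  | baa => a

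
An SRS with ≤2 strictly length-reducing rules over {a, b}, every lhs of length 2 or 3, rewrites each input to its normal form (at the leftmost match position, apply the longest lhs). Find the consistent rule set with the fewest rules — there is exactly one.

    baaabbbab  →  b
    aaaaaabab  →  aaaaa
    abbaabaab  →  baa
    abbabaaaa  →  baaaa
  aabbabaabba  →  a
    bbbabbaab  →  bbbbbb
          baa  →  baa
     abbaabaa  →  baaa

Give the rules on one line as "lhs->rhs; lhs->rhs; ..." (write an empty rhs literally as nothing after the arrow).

  | baaabbbab => baabbab => babab => bab => b
  | aaaaaabab => aaaaaab => aaaaa
  | abbaabaab => baabaab => baaab => baa
  | abbabaaaa => babaaaa => baaaa

ab->; bba->bb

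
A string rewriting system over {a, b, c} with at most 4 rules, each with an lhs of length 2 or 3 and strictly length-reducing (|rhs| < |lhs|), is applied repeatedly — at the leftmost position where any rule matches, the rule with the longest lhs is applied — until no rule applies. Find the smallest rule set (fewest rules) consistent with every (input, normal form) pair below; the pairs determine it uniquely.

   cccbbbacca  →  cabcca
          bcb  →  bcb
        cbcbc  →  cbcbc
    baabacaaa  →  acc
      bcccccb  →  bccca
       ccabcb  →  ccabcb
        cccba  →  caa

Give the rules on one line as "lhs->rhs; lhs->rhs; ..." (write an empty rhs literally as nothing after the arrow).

aaa->c; ba->; ccb->a

  | cccbbbacca => cabbacca => cabcca
  | bcb
  | cbcbc
  | baabacaaa => abacaaa => acaaa => acc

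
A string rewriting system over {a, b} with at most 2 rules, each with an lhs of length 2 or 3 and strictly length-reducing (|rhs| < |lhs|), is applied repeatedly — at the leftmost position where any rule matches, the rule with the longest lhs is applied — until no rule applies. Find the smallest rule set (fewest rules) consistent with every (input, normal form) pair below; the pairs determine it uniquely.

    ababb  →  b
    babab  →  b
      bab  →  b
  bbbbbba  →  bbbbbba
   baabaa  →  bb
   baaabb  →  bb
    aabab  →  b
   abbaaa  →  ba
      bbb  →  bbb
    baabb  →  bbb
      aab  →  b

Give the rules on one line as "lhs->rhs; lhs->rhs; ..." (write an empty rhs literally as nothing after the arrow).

aa->; ab->

  | ababb => abb => b
  | babab => bab => b
  | bab => b
  | bbbbbba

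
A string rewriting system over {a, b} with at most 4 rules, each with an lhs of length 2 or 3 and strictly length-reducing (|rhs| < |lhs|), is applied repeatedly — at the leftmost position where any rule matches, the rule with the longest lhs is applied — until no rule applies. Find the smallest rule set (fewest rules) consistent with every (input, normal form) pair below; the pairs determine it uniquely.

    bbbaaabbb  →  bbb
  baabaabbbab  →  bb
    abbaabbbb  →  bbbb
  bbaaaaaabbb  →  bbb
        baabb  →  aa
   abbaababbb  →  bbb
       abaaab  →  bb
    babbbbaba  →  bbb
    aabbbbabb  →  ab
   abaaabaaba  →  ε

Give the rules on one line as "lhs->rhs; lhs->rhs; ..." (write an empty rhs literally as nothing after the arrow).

  | bbbaaabbb => bbaabbb => babbb => bbb
  | baabaabbbab => abaabbbab => aabbbab => abbab => aaab => bb
  | abbaabbbb => aaaabbbb => babbbb => bbbb
  | bbaaaaaabbb => baaaaabbb => aaaabbb => babbb => bbb

aaa->b; aab->a; abb->aa; ba->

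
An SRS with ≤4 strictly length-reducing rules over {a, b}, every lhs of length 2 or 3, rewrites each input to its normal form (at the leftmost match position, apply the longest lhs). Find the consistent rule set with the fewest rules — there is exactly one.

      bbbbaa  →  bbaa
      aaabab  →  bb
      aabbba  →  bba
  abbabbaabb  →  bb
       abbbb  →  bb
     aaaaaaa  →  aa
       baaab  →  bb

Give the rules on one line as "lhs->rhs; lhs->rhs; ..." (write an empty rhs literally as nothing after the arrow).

aaa->aa; ab->b; bbb->bb

  | bbbbaa => bbbaa => bbaa
  | aaabab => aabab => abab => bab => bb
  | aabbba => abbba => bbba => bba
  | abbabbaabb => bbabbaabb => bbbbaabb => bbbaabb => bbaabb => bbabb => bbbb => bbb => bb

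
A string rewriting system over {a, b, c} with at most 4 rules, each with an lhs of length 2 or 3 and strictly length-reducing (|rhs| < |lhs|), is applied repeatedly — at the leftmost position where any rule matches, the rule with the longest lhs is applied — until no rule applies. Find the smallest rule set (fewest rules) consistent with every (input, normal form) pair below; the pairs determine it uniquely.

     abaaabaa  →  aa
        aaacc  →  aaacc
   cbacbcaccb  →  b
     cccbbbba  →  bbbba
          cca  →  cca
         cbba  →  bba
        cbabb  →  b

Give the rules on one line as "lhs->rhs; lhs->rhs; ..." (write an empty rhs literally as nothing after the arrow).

  | abaaabaa => baaabaa => baabaa => babaa => aa
  | aaacc
  | cbacbcaccb => bacbcaccb => babcaccb => caccb => cacb => cab => cb => b
  | cccbbbba => ccbbbba => cbbbba => bbbba

ab->b; bab->; cb->b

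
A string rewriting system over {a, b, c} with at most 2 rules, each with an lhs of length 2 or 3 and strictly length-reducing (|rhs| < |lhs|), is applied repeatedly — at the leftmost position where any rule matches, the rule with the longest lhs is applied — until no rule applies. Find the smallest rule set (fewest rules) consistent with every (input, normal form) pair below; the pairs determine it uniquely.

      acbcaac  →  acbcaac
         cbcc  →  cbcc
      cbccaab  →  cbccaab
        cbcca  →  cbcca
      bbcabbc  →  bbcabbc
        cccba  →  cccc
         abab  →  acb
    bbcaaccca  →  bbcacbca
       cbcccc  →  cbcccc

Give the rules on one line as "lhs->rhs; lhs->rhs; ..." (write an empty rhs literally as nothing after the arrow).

acc->cb; ba->c

  | acbcaac
  | cbcc
  | cbccaab
  | cbcca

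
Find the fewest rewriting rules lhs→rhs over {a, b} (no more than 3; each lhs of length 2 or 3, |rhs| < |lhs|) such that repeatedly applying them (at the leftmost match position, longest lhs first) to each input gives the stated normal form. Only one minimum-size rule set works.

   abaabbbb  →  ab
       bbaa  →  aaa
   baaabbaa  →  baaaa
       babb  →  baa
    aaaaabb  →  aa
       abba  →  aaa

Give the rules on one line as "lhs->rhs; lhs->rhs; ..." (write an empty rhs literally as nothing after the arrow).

  | abaabbbb => abbbbb => aabbb => bbb => ab
  | bbaa => aaa
  | baaabbaa => babbaa => baaaa
  | babb => baa

aab->b; bb->a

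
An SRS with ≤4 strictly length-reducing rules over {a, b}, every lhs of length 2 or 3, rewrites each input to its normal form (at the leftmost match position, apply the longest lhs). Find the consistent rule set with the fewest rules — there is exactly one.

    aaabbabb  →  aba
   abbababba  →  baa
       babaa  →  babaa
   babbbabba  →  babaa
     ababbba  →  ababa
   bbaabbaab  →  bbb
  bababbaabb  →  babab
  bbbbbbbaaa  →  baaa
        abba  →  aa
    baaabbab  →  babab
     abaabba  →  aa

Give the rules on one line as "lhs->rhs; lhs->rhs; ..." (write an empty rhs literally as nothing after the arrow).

aab->bb; abb->a; bba->ba

  | aaabbabb => abbbabb => ababb => aba
  | abbababba => aababba => bbabba => babba => baa
  | babaa
  | babbbabba => bababba => babaa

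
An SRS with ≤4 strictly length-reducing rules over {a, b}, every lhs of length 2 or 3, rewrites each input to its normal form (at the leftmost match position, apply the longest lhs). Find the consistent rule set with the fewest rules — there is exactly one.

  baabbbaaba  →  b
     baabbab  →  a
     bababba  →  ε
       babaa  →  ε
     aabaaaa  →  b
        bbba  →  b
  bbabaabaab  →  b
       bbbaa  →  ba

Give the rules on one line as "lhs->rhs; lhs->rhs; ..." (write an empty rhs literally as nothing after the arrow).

  | baabbbaaba => bbbbaaba => abbaaba => bbaaba => aaaba => aba => b
  | baabbab => bbbab => abab => bb => a
  | bababba => bbbba => abba => bba => aa => ε
  | babaa => bba => aa => ε

aa->; ab->b; aba->b; bb->a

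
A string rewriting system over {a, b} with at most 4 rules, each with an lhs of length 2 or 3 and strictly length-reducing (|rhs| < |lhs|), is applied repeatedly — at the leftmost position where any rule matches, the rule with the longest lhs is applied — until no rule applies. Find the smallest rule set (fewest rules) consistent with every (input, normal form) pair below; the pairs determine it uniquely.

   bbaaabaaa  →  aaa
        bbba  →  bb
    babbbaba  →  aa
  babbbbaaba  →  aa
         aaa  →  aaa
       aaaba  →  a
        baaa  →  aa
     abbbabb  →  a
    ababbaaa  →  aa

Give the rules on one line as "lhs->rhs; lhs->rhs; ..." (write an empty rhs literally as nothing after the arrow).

aab->b; ba->; bab->a

  | bbaaabaaa => baabaaa => abaaa => aaa
  | bbba => bb
  | babbbaba => abbaba => abaa => aa
  | babbbbaaba => abbbaaba => abbaba => abaa => aa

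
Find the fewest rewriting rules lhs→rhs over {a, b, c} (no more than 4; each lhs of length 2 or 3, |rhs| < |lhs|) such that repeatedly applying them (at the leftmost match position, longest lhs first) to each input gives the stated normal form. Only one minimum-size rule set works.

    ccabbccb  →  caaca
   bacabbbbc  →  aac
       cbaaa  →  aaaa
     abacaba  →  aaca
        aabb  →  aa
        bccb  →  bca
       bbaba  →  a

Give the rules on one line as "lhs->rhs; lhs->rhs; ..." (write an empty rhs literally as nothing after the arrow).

  | ccabbccb => cacbccb => caaccb => caaca
  | bacabbbbc => cabbbbc => acbbbc => aabbc => aac
  | cbaaa => aaaa
  | abacaba => acaba => aaca

ba->; bb->; cab->ac; cb->a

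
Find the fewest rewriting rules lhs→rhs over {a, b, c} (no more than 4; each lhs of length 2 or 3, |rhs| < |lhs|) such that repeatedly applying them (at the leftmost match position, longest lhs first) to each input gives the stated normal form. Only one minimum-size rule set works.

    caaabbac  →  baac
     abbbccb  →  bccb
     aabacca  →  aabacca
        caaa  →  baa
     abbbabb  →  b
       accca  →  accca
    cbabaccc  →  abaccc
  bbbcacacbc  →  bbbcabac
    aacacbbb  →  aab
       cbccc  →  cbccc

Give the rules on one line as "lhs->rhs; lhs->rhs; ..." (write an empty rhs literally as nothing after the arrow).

  | caaabbac => baabbac => baac
  | abbbccb => bccb
  | aabacca
  | caaa => baa

abb->; acb->aa; caa->ba; cba->a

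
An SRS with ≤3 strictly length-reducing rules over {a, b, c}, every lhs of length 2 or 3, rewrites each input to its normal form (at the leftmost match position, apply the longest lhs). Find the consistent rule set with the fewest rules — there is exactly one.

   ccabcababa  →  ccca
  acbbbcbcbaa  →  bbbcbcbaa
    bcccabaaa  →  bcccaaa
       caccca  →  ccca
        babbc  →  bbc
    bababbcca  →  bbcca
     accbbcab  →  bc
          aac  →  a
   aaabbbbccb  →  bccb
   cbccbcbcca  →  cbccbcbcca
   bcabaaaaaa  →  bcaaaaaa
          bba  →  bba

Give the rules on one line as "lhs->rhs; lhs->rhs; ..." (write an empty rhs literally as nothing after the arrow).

ab->; ac->; cbb->b

  | ccabcababa => cccababa => cccaba => ccca
  | acbbbcbcbaa => bbbcbcbaa
  | bcccabaaa => bcccaaa
  | caccca => ccca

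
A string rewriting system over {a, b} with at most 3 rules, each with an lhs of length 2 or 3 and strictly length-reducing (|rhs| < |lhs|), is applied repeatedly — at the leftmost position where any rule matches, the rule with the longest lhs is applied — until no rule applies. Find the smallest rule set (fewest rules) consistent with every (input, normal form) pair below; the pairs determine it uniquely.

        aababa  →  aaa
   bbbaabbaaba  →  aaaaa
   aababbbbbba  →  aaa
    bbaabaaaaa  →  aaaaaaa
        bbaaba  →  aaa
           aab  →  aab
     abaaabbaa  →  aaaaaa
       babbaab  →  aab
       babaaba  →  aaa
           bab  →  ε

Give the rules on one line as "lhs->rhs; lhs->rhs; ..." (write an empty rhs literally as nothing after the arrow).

  | aababa => aaa
  | bbbaabbaaba => bbaabbaaba => baabbaaba => aabbaaba => aabaaba => aaaaba => aaaaa
  | aababbbbbba => aabbbbba => aabbbba => aabbba => aabba => aaba => aaa
  | bbaabaaaaa => baabaaaaa => aabaaaaa => aaaaaaa

ba->a; bab->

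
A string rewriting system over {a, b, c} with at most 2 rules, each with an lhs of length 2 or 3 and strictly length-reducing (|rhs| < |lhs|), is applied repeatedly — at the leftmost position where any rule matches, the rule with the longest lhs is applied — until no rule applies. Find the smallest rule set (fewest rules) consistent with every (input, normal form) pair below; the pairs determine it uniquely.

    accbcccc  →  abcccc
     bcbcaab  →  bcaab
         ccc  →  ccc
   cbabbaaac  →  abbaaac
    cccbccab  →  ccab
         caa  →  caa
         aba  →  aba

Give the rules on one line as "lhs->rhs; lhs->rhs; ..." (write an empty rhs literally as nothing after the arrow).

  | accbcccc => abcccc
  | bcbcaab => bcaab
  | ccc
  | cbabbaaac => abbaaac

cb->; ccb->b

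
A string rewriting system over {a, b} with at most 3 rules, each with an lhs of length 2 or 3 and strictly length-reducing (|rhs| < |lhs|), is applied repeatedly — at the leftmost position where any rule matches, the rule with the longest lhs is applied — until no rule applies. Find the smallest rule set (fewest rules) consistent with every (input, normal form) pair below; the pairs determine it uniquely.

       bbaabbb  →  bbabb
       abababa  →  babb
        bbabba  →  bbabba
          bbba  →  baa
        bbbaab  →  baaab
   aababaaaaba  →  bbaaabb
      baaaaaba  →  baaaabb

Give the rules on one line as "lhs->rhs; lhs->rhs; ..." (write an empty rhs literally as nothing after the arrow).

aba->bb; bbb->ba

  | bbaabbb => bbaaba => bbabb
  | abababa => bbbaba => baaba => babb
  | bbabba
  | bbba => baa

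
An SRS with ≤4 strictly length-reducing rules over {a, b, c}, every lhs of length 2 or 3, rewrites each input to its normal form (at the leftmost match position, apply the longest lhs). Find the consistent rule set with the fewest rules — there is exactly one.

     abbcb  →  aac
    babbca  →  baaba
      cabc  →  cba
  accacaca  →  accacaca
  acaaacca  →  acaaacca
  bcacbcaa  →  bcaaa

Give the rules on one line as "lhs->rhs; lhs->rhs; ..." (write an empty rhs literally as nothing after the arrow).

abc->ba; bb->c; bbc->ab; cbc->

  | abbcb => aabb => aac
  | babbca => baaba
  | cabc => cba
  | accacaca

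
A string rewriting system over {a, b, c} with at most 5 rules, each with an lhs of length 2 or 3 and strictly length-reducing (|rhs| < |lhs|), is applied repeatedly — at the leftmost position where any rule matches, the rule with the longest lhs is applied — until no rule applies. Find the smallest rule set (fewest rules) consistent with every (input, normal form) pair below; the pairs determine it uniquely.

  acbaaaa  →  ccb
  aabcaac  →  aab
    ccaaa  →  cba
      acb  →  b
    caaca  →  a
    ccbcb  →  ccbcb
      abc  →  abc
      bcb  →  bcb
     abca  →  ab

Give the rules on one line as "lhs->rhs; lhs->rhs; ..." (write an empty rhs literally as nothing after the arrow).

  | acbaaaa => baaaa => cbaa => ccb
  | aabcaac => aabac => aab
  | ccaaa => baaa => cba
  | acb => b

ac->; baa->cb; ca->; cca->ba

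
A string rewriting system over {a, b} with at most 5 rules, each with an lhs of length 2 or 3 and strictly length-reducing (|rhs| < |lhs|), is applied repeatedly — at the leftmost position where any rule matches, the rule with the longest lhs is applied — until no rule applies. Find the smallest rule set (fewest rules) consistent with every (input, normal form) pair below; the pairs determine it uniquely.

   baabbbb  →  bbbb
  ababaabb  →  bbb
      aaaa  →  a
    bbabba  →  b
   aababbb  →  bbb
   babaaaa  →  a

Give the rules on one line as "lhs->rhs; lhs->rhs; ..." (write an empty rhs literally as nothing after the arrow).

aa->b; ab->b; ba->; bab->

  | baabbbb => abbbb => bbbb
  | ababaabb => babaabb => aabb => bbb
  | aaaa => baa => a
  | bbabba => bba => b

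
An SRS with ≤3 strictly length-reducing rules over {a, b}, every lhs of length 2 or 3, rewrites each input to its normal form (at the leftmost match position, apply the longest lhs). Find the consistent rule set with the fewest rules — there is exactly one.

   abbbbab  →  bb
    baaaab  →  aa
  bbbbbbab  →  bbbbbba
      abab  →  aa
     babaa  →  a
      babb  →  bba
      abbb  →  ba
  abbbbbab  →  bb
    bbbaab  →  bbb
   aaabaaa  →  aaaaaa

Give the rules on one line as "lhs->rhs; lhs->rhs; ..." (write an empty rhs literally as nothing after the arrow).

  | abbbbab => babbab => bbaab => bb
  | baaaab => aab => aa
  | bbbbbbab => bbbbbba
  | abab => aab => aa

ab->a; abb->ba; baa->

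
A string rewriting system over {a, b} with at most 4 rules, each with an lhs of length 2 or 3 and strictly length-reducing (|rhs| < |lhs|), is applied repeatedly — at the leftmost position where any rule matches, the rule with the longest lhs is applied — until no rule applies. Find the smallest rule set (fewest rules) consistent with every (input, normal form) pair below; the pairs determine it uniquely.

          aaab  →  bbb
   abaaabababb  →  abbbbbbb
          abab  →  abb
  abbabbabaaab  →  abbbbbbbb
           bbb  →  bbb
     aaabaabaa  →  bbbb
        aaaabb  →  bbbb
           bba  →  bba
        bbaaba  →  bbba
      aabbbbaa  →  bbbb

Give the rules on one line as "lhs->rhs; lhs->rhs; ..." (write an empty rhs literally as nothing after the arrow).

  | aaab => bbb
  | abaaabababb => abbbbababb => abbbbbabb => abbbbbbb
  | abab => abb
  | abbabbabaaab => abbbbabaaab => abbbbbaaab => abbbbbbbb

aa->; aaa->bb; bab->bb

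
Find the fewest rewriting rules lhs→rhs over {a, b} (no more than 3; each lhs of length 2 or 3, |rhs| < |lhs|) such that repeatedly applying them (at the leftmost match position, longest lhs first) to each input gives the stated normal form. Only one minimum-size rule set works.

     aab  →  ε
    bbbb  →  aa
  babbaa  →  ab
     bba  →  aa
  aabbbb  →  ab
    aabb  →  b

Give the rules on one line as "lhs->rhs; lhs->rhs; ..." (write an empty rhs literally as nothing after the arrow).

aab->; ba->b; bb->a

  | aab => ε
  | bbbb => abb => aa
  | babbaa => bbbaa => abaa => aba => ab
  | bba => aa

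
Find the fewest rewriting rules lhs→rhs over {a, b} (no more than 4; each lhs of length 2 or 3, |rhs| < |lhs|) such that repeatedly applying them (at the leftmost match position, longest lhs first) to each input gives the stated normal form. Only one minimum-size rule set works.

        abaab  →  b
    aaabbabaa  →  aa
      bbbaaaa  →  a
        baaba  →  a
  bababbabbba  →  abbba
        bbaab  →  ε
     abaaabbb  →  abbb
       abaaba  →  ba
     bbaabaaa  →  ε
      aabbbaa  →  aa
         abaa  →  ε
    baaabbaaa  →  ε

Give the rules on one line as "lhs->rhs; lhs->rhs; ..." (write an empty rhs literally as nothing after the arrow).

  | abaab => aaab => b
  | aaabbabaa => bbabaa => baa => aa
  | bbbaaaa => bbaaaa => baaaa => aaaa => a
  | baaba => aaba => a

aaa->; aab->; baa->aa; bab->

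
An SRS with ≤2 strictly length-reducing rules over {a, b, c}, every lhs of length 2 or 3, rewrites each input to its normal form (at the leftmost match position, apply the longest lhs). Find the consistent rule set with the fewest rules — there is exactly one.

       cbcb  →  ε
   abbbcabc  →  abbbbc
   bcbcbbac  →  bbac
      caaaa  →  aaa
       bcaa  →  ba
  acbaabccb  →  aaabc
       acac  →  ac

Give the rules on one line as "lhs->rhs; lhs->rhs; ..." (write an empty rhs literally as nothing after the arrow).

ca->; cb->

  | cbcb => cb => ε
  | abbbcabc => abbbbc
  | bcbcbbac => bcbbac => bbac
  | caaaa => aaa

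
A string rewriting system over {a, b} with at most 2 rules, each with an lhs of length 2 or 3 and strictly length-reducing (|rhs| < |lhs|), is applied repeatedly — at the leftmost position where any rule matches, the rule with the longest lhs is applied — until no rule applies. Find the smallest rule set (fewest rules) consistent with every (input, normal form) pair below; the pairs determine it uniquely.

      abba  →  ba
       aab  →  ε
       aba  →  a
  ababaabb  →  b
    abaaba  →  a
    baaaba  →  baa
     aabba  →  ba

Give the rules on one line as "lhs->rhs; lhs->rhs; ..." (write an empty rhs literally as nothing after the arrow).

  | abba => ba
  | aab => ε
  | aba => a
  | ababaabb => abaabb => aabb => b

aab->; ab->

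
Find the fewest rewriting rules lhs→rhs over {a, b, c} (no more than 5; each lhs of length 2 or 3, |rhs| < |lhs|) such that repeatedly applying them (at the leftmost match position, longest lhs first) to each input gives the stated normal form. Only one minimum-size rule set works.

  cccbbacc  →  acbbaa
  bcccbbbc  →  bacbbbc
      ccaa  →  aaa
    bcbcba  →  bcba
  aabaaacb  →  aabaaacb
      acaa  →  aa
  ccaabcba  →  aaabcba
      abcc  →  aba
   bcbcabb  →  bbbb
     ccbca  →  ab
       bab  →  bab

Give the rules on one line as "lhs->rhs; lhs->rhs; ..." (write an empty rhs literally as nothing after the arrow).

ca->; cab->bb; cbc->c; cc->a

  | cccbbacc => acbbacc => acbbaa
  | bcccbbbc => bacbbbc
  | ccaa => aaa
  | bcbcba => bcba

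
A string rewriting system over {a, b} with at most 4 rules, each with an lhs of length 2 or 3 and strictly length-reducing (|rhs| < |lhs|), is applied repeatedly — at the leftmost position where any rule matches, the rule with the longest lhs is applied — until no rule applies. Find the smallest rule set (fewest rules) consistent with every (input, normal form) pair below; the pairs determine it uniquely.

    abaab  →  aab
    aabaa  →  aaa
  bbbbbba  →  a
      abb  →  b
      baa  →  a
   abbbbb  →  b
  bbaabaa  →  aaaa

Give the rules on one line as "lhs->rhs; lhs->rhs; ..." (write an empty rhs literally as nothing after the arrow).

  | abaab => aab
  | aabaa => aaa
  | bbbbbba => abbbba => bbba => aba => a
  | abb => b

abb->b; ba->; bb->a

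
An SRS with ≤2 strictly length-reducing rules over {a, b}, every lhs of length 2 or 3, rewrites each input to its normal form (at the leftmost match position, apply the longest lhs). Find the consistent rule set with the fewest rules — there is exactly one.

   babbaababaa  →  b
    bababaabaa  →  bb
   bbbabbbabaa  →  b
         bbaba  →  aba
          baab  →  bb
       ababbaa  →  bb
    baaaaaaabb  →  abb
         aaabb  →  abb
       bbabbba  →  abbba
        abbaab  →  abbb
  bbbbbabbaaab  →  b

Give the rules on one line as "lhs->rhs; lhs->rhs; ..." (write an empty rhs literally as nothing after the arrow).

aa->; bab->ab

  | babbaababaa => abbaababaa => abbbabaa => abbabaa => ababaa => aabaa => baa => b
  | bababaabaa => ababaabaa => aabaabaa => baabaa => bbaa => bb
  | bbbabbbabaa => bbabbbabaa => babbbabaa => abbbabaa => abbabaa => ababaa => aabaa => baa => b
  | bbaba => baba => aba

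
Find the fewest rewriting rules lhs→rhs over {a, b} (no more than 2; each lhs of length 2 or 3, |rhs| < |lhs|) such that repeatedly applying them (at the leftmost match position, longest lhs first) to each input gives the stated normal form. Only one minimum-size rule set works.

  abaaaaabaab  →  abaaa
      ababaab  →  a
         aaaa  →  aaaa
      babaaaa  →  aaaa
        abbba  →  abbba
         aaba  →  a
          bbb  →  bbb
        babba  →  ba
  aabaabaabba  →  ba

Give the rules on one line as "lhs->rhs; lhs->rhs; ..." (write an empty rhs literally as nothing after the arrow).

  | abaaaaabaab => abaaaaab => abaaa
  | ababaab => aaab => a
  | aaaa
  | babaaaa => aaaa

aab->; bab->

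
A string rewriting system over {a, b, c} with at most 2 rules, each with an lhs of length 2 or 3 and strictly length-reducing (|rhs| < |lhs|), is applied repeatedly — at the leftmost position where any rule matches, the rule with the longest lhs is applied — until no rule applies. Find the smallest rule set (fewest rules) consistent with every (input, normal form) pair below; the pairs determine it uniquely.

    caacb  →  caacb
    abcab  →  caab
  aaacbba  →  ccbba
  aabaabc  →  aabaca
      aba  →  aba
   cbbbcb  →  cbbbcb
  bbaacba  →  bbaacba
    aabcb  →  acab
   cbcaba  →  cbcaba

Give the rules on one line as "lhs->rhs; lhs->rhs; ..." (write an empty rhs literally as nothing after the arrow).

aaa->c; abc->ca

  | caacb
  | abcab => caab
  | aaacbba => ccbba
  | aabaabc => aabaca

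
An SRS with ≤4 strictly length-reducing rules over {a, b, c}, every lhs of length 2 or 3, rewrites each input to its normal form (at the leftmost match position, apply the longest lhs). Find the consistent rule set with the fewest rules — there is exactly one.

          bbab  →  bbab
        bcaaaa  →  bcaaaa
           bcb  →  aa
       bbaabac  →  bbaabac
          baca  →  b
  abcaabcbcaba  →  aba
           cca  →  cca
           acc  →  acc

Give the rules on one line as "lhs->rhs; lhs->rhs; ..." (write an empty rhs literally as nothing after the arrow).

abc->; aca->; bcb->aa

  | bbab
  | bcaaaa
  | bcb => aa
  | bbaabac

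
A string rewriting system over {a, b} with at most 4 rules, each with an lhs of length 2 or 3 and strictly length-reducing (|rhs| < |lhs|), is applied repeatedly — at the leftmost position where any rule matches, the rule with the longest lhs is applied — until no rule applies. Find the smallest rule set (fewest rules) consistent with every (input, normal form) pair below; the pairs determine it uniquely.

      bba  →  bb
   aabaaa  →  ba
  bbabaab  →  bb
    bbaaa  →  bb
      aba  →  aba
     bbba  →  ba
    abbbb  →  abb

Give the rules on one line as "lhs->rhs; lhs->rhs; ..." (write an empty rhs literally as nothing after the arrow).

aa->; bba->bb; bbb->b

  | bba => bb
  | aabaaa => baaa => ba
  | bbabaab => bbbaab => baab => bb
  | bbaaa => bbaa => bba => bb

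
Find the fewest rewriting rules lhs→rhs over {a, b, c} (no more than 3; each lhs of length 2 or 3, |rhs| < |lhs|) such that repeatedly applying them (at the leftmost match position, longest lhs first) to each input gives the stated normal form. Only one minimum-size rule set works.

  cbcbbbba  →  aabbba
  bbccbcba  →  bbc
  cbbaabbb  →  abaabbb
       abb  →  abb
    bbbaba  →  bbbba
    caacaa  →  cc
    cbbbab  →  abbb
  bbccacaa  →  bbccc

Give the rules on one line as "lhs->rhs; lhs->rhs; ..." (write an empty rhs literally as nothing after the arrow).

  | cbcbbbba => acbbbba => aabbba
  | bbccbcba => bbcacba => bbccba => bbcaa => bbca => bbc
  | cbbaabbb => abaabbb
  | abb

bab->bb; ca->c; cb->a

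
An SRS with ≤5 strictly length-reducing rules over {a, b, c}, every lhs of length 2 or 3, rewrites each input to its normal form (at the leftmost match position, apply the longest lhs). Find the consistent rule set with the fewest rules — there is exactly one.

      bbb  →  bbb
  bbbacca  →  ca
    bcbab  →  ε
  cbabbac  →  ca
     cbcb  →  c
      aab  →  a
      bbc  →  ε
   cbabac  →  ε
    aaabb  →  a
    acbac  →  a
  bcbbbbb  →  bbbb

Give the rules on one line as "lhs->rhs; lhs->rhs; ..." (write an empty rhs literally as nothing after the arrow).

ab->; ba->; bc->a; cc->

  | bbb
  | bbbacca => bbcca => baca => ca
  | bcbab => abab => ab => ε
  | cbabbac => cbbac => cbc => ca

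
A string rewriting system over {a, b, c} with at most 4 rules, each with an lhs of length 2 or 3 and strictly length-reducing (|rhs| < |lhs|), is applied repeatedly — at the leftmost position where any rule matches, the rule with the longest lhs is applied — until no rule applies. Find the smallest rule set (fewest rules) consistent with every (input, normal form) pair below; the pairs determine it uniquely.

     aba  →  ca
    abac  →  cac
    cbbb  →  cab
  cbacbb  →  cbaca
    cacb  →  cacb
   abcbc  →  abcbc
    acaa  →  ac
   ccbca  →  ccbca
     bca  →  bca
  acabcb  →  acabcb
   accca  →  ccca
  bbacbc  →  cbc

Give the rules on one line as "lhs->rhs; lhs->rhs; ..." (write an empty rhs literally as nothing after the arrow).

aa->; aba->ca; acc->cc; bb->a

  | aba => ca
  | abac => cac
  | cbbb => cab
  | cbacbb => cbaca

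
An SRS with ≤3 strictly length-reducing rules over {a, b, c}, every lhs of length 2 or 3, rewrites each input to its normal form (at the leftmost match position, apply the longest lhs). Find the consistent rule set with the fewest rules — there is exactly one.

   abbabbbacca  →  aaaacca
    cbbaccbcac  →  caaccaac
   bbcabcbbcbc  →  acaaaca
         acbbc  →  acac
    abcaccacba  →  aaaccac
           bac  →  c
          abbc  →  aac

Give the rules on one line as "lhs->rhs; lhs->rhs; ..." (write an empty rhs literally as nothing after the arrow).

  | abbabbbacca => aaabbbacca => aaaabacca => aaaacca
  | cbbaccbcac => caaccbcac => caaccaac
  | bbcabcbbcbc => acabcbbcbc => acaabbcbc => acaaacbc => acaaaca
  | acbbc => acac

ba->; bb->a; bc->a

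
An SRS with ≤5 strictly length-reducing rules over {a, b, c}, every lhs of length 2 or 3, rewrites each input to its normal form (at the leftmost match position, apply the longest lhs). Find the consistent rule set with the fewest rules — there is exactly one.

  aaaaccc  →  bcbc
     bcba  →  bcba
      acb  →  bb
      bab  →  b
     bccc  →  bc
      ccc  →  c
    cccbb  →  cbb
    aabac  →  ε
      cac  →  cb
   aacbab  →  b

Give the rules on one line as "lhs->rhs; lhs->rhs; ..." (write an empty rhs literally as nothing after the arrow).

  | aaaaccc => bcaccc => bcbcc => bcbc
  | bcba
  | acb => bb
  | bab => b

aaa->bc; ab->; ac->b; cc->c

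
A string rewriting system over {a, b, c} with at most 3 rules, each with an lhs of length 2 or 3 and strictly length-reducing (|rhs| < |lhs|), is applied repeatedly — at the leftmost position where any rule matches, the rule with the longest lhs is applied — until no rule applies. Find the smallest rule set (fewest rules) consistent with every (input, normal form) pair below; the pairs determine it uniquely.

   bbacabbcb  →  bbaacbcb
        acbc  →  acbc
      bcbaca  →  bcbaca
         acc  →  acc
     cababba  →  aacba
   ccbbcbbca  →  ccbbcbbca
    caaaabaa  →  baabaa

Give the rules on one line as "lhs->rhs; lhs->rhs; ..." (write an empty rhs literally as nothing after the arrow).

caa->b; cab->ac

  | bbacabbcb => bbaacbcb
  | acbc
  | bcbaca
  | acc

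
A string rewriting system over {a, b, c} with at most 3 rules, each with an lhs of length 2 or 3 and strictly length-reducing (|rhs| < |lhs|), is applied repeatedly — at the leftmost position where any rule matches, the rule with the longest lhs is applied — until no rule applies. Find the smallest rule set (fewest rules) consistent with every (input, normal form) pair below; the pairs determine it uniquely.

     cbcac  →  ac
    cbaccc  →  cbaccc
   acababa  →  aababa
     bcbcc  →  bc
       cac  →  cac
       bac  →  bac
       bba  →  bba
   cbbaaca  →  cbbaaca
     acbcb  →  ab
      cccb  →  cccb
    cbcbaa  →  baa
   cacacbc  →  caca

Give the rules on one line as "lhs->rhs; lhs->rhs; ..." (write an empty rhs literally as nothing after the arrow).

  | cbcac => ac
  | cbaccc
  | acababa => aababa
  | bcbcc => bc

cab->ab; cbc->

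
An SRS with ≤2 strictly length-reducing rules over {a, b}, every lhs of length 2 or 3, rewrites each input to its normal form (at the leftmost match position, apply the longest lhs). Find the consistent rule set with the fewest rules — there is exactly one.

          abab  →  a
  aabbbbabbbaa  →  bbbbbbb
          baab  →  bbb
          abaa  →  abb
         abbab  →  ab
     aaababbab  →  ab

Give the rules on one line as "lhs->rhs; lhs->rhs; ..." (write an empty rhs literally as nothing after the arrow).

  | abab => a
  | aabbbbabbbaa => bbbbbabbbaa => bbbbbbaa => bbbbbbb
  | baab => bbb
  | abaa => abb

aa->b; bab->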